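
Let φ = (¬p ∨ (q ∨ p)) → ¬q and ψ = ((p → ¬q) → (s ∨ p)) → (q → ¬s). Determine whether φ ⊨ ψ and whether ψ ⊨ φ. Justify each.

Only the forward direction holds.

(⇐) This fails. Under p = F, s = F, q = T, the left side is false but the right side is true.

(⇒) Assume the antecedent. If p is true, the antecedent forces (p = T, s = F, q = F) or (p = T, s = T, q = F), and the consequent holds there. If p is false, the antecedent forces (p = F, s = F, q = F) or (p = F, s = T, q = F), and the consequent holds there. Either way the consequent holds.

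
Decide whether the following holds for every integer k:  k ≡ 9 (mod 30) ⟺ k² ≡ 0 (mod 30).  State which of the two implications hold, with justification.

(⟹) This fails: take k = 9. Then 9 ≡ 9 (mod 30), but 9² = 81 ≡ 21 (mod 30), not 0.

(⟸) This fails: take k = 0. Then 0² = 0 ≡ 0 (mod 30), yet 0 ≡ 0 (mod 30), not 9.

(⇒) fails and (⇐) fails.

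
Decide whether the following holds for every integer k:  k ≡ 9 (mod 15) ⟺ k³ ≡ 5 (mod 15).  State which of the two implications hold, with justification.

Forward direction. This fails: take k = 9. Then 9 ≡ 9 (mod 15), but 9³ = 729 ≡ 9 (mod 15), not 5.

Converse. This fails: take k = 5. Then 5³ = 125 ≡ 5 (mod 15), yet 5 ≡ 5 (mod 15), not 9.

Both directions fail.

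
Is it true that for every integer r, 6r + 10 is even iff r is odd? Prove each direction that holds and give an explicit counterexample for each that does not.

Only the converse holds.

Forward direction. This fails: take r = 6. Then 6r + 10 = 46, which is even, yet r = 6 is even, not odd.

Converse. Suppose r is odd. Since 6 is even, 6r is even for every r, so 6r + 10 has the same parity as 10, which is even. Hence 6r + 10 is even.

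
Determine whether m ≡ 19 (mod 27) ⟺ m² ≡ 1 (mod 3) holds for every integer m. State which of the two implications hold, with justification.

[⇒] Suppose m ≡ 19 (mod 27). Then m² ≡ 19² = 361 (mod 27), and since 3 ∣ 27, also m² ≡ 1 (mod 3).

[⇐] This fails: take m = 1. Then 1² = 1 ≡ 1 (mod 3), yet 1 ≡ 1 (mod 27), not 19.

Only the forward implication holds.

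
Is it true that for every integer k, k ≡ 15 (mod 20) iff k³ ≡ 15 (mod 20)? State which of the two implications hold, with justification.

(⇒) Suppose k ≡ 15 (mod 20). Write k = 20j + 15. Then (20j + 15)³ = 8000j³ + 18000j² + 13500j + 3375 = 20(400j³ + 900j² + 675j + 168) + 15, so k³ ≡ 15 (mod 20).

(⇐) Conversely, suppose k³ ≡ 15 (mod 20). The only residue r in {0, …, 19} with r³ ≡ 15 (mod 20) is r = 15, so k ≡ 15 (mod 20).

Both directions hold.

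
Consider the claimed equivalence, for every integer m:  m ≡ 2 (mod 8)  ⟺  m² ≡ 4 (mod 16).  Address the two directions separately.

Forward direction. Suppose m ≡ 2 (mod 8). Working modulo 16, m ∈ {2, 10}; for each such r, r² ≡ 4 (mod 16).

Converse. This fails: take m = 6. Then 6² = 36 ≡ 4 (mod 16), yet 6 ≡ 6 (mod 8), not 2.

The forward direction holds; the converse fails.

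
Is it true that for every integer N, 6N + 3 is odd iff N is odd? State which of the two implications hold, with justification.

(→) This fails: take N = 4. Then 6N + 3 = 27, which is odd, yet N = 4 is even, not odd.

(←) Suppose N is odd. Since 6 is even, 6N is even for every N, so 6N + 3 has the same parity as 3, which is odd. Hence 6N + 3 is odd.

(⇒) fails; (⇐) holds.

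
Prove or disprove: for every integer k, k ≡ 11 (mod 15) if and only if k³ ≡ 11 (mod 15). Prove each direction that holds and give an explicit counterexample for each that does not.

(⇒) Suppose k ≡ 11 (mod 15). Write k = 15j + 11. Then (15j + 11)³ = 3375j³ + 7425j² + 5445j + 1331 = 15(225j³ + 495j² + 363j + 88) + 11, so k³ ≡ 11 (mod 15).

(⇐) Conversely, suppose k³ ≡ 11 (mod 15). The only residue r in {0, …, 14} with r³ ≡ 11 (mod 15) is r = 11, so k ≡ 11 (mod 15).

Both directions hold; the statement is true.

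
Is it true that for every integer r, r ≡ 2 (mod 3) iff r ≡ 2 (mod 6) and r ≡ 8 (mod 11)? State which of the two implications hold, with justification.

(⟹) This fails: r = 2 gives 2 ≡ 2 (mod 3) but 2 ≡ 2 (mod 11), so the conjunction on the right does not hold.

(⟸) Conversely, if r ≡ 2 (mod 6) and r ≡ 8 (mod 11), then by the Chinese remainder theorem r ≡ 8 (mod 66). Since 8 ≡ 2 (mod 3) and 3 ∣ 66, we get r ≡ 2 (mod 3).

(⇒) fails; (⇐) holds.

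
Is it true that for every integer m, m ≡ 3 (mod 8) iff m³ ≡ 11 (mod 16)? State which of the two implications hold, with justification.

Only the converse holds.

[⇐] The residues r modulo 16 with r³ ≡ 11 (mod 16) are exactly {3}, and each is ≡ 3 (mod 8).

[⇒] This fails: take m = 11. Then 11 ≡ 3 (mod 8), but 11³ = 1331 ≡ 3 (mod 16), not 11.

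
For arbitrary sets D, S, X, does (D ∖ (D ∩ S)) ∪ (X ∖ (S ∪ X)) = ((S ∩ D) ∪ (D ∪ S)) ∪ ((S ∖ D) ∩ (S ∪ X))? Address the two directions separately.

(⊆) holds; (⊇) fails.

(⊆) Let x ∈ (D ∖ (D ∩ S)) ∪ (X ∖ (S ∪ X)). Then either x ∈ D and x ∉ S, X; or x ∈ D ∩ X and x ∉ S. In each case x ∈ ((S ∩ D) ∪ (D ∪ S)) ∪ ((S ∖ D) ∩ (S ∪ X)), so (D ∖ (D ∩ S)) ∪ (X ∖ (S ∪ X)) ⊆ ((S ∩ D) ∪ (D ∪ S)) ∪ ((S ∖ D) ∩ (S ∪ X)).

(⊇) This inclusion fails. Take D = ∅, S = {1}, X = ∅; then 1 ∈ ((S ∩ D) ∪ (D ∪ S)) ∪ ((S ∖ D) ∩ (S ∪ X)) but 1 ∉ (D ∖ (D ∩ S)) ∪ (X ∖ (S ∪ X)).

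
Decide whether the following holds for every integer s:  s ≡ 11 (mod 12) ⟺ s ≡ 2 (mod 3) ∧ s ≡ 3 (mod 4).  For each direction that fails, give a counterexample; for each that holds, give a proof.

Converse. If s ≡ 2 (mod 3) and s ≡ 3 (mod 4), then by the Chinese remainder theorem s ≡ 11 (mod 12). This is exactly s ≡ 11 (mod 12).

Forward direction. Suppose s ≡ 11 (mod 12); write s = 12j + 11. Since 3 ∣ 12, reducing mod 3 gives s ≡ 11 ≡ 2 (mod 3); since 4 ∣ 12, reducing mod 4 gives s ≡ 11 ≡ 3 (mod 4).

Both implications hold.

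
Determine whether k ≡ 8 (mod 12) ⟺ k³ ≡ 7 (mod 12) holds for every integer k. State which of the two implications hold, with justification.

(⟹) This fails: take k = 8. Then 8 ≡ 8 (mod 12), but 8³ = 512 ≡ 8 (mod 12), not 7.

(⟸) This fails: take k = 7. Then 7³ = 343 ≡ 7 (mod 12), yet 7 ≡ 7 (mod 12), not 8.

(⇒) fails and (⇐) fails.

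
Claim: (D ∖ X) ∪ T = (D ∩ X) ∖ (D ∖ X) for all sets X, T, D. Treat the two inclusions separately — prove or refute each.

Forward inclusion. This inclusion fails. Take X = ∅, T = {1}, D = ∅; then 1 ∈ (D ∖ X) ∪ T but 1 ∉ (D ∩ X) ∖ (D ∖ X).

Reverse inclusion. This inclusion fails. Take X = {1}, T = ∅, D = {1}; then 1 ∈ (D ∩ X) ∖ (D ∖ X) but 1 ∉ (D ∖ X) ∪ T.

Neither inclusion holds.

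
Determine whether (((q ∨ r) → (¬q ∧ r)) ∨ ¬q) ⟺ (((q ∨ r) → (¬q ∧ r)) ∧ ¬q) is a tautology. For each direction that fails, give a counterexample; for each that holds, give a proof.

(←) Assume the antecedent. If r is true, the antecedent forces (r = T, q = F), and ((q ∨ r) → (¬q ∧ r)) ∨ ¬q holds there. If r is false, the antecedent forces (r = F, q = F), and ((q ∨ r) → (¬q ∧ r)) ∨ ¬q holds there. Either way ((q ∨ r) → (¬q ∧ r)) ∨ ¬q holds.

(→) Assume the antecedent. If r is true, the antecedent forces (r = T, q = F), and ((q ∨ r) → (¬q ∧ r)) ∧ ¬q holds there. If r is false, the antecedent forces (r = F, q = F), and ((q ∨ r) → (¬q ∧ r)) ∧ ¬q holds there. Either way ((q ∨ r) → (¬q ∧ r)) ∧ ¬q holds.

The biconditional holds.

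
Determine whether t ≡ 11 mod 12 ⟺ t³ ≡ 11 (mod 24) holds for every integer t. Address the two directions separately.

(⟹) This fails: take t = 23. Then 23 ≡ 11 (mod 12), but 23³ = 12167 ≡ 23 (mod 24), not 11.

(⟸) Conversely, the residues r modulo 24 with r³ ≡ 11 (mod 24) are exactly {11}, and each is ≡ 11 (mod 12).

The forward direction fails; the converse holds.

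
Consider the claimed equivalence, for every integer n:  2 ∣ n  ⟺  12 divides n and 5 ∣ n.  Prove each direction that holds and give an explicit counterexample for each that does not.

[⇒] This fails: take n = 2. Certainly 2 ∣ 2, but 12 ∤ 2.

[⇐] Suppose 12 ∣ n and 5 ∣ n. Any common multiple of 12 and 5 is a multiple of their lcm; here gcd(12, 5) = 1, so lcm(12, 5) = 12·5 = 60, so 60 ∣ n. Since 2 ∣ 60, it follows that 2 ∣ n.

The forward direction fails; the converse holds.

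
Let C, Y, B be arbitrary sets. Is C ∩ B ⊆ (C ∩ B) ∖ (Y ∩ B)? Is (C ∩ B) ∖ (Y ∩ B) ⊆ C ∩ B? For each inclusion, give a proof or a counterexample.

Only the reverse inclusion holds.

(⟸) Let x ∈ (C ∩ B) ∖ (Y ∩ B). Then x ∈ C ∩ B and x ∉ Y, from which x ∈ C ∩ B.

(⟹) This inclusion fails. Take C = {1}, Y = {1}, B = {1}; then 1 ∈ C ∩ B but 1 ∉ (C ∩ B) ∖ (Y ∩ B).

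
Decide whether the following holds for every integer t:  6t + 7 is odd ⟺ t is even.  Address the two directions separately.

[⇒] This fails: take t = 5. Then 6t + 7 = 37, which is odd, yet t = 5 is odd, not even.

[⇐] Suppose t is even. Since 6 is even, 6t is even for every t, so 6t + 7 has the same parity as 7, which is odd. Hence 6t + 7 is odd.

(⇒) fails; (⇐) holds.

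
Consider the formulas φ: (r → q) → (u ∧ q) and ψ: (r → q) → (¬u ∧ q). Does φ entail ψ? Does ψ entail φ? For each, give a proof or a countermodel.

(⇒) This fails. Under q = T, u = T, r = F, the left side is true but the right side is false.

(⇐) This fails. Under q = T, u = F, r = F, the left side is false but the right side is true.

Neither direction holds.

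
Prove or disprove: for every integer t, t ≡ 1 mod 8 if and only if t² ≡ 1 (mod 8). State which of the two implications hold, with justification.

Forward direction. Suppose t ≡ 1 mod 8. Write t = 8j + 1. Then (8j + 1)² = 64j² + 16j + 1 = 8(8j² + 2j) + 1, so t² ≡ 1 (mod 8).

Converse. This fails: take t = 3. Then 3² = 9 ≡ 1 (mod 8), yet 3 ≡ 3 (mod 8), not 1.

Only the forward direction holds.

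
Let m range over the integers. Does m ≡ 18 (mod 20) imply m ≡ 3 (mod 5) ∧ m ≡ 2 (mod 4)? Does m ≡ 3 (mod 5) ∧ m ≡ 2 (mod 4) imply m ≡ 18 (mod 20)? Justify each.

Both directions hold; the statement is true.

Forward direction. Suppose m ≡ 18 (mod 20); write m = 20j + 18. Since 5 ∣ 20, reducing mod 5 gives m ≡ 18 ≡ 3 (mod 5); since 4 ∣ 20, reducing mod 4 gives m ≡ 18 ≡ 2 (mod 4).

Converse. If m ≡ 3 (mod 5) and m ≡ 2 (mod 4), then by the Chinese remainder theorem m ≡ 18 (mod 20). This is exactly m ≡ 18 (mod 20).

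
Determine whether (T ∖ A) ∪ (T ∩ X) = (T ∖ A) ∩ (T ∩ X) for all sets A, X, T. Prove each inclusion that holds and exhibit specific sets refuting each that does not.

(⊆) fails; (⊇) holds.

(⊇) Let x ∈ (T ∖ A) ∩ (T ∩ X). Then x ∈ X ∩ T and x ∉ A, from which x ∈ (T ∖ A) ∪ (T ∩ X).

(⊆) This inclusion fails. Take A = ∅, X = ∅, T = {1}; then 1 ∈ (T ∖ A) ∪ (T ∩ X) but 1 ∉ (T ∖ A) ∩ (T ∩ X).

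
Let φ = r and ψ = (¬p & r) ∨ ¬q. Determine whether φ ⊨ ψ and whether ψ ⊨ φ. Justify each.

(⟹) This fails. Under r = T, q = T, p = T, the left side is true but the right side is false.

(⟸) This fails. Under r = F, q = F, p = F, the left side is false but the right side is true.

Both directions fail.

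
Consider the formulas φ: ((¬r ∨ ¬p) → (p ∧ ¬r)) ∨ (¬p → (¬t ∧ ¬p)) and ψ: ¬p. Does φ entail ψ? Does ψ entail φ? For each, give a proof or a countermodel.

(→) This fails. Under r = F, p = T, t = F, the left side is true but the right side is false.

(←) This fails. Under r = F, p = F, t = T, the left side is false but the right side is true.

(⇒) fails and (⇐) fails.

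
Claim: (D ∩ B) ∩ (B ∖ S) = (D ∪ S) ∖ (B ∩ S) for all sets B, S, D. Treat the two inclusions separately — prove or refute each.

Forward inclusion. Let x ∈ (D ∩ B) ∩ (B ∖ S). Then x ∈ B ∩ D and x ∉ S, from which x ∈ (D ∪ S) ∖ (B ∩ S).

Reverse inclusion. This inclusion fails. Take B = ∅, S = {1}, D = ∅; then 1 ∈ (D ∪ S) ∖ (B ∩ S) but 1 ∉ (D ∩ B) ∩ (B ∖ S).

The sets are not equal: only the forward inclusion holds.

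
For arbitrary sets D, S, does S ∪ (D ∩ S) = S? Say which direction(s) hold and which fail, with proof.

Both inclusions hold; the sets are equal.

Forward inclusion. Let x ∈ S ∪ (D ∩ S). Then either x ∈ S and x ∉ D; or x ∈ D ∩ S. In each case x ∈ S, so S ∪ (D ∩ S) ⊆ S.

Reverse inclusion. Let x ∈ S. Then either x ∈ S and x ∉ D; or x ∈ D ∩ S. In each case x ∈ S ∪ (D ∩ S), so S ⊆ S ∪ (D ∩ S).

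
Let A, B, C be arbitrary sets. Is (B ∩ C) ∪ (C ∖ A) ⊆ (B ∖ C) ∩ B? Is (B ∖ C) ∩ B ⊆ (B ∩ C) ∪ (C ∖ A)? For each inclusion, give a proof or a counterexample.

(⊆) fails and (⊇) fails.

(⊆) This inclusion fails. Take A = ∅, B = ∅, C = {1}; then 1 ∈ (B ∩ C) ∪ (C ∖ A) but 1 ∉ (B ∖ C) ∩ B.

(⊇) This inclusion fails. Take A = ∅, B = {1}, C = ∅; then 1 ∈ (B ∖ C) ∩ B but 1 ∉ (B ∩ C) ∪ (C ∖ A).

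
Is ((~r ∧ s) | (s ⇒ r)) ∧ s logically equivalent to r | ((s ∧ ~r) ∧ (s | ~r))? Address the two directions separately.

(⟸) This fails. Under s = F, r = T, the left side is false but the right side is true.

(⟹) Assume the antecedent. If s is true, r | ((s ∧ ~r) ∧ (s | ~r)) reduces to true regardless of the other variables. If s is false, the antecedent cannot hold. Either way r | ((s ∧ ~r) ∧ (s | ~r)) holds.

Only the forward direction holds.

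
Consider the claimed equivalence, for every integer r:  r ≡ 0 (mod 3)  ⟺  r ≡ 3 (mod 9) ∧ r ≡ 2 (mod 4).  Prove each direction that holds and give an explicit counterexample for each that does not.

(⟸) If r ≡ 3 (mod 9) and r ≡ 2 (mod 4), then by the Chinese remainder theorem r ≡ 30 (mod 36). Since 30 ≡ 0 (mod 3) and 3 ∣ 36, we get r ≡ 0 (mod 3).

(⟹) This fails: r = 0 gives 0 ≡ 0 (mod 3) but 0 ≡ 0 (mod 9), so the conjunction on the right does not hold.

(⇒) fails; (⇐) holds.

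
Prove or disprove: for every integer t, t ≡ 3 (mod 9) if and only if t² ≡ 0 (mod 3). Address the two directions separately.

Not equivalent: only (⇒) holds.

Forward direction. Suppose t ≡ 3 (mod 9). Then t² ≡ 3² = 9 (mod 9), and since 3 ∣ 9, also t² ≡ 0 (mod 3).

Converse. This fails: take t = 0. Then 0² = 0 ≡ 0 (mod 3), yet 0 ≡ 0 (mod 9), not 3.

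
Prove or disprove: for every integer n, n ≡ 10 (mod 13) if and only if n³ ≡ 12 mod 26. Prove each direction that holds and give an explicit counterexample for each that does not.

(⇒) fails and (⇐) fails.

[⇒] This fails: take n = 23. Then 23 ≡ 10 (mod 13), but 23³ = 12167 ≡ 25 (mod 26), not 12.

[⇐] This fails: take n = 4. Then 4³ = 64 ≡ 12 (mod 26), yet 4 ≡ 4 (mod 13), not 10.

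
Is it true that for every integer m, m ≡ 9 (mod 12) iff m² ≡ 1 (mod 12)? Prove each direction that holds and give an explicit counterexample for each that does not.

Both directions fail.

[⇒] This fails: take m = 9. Then 9 ≡ 9 (mod 12), but 9² = 81 ≡ 9 (mod 12), not 1.

[⇐] This fails: take m = 1. Then 1² = 1 ≡ 1 (mod 12), yet 1 ≡ 1 (mod 12), not 9.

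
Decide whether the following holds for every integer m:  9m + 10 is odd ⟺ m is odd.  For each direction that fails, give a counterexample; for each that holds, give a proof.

(⟹) Suppose 9m + 10 is odd. Since 9 is odd, 9m and m have the same parity, so 9m + 10 ≡ m + 10 (mod 2). As 10 is even, 9m + 10 is odd exactly when m is odd. Thus m is odd.

(⟸) Conversely, suppose m is odd; write m = 2j + 1. Then 9m + 10 = 9·(2j + 1) + 10 = 2·9j + 19, which is odd.

Both implications hold.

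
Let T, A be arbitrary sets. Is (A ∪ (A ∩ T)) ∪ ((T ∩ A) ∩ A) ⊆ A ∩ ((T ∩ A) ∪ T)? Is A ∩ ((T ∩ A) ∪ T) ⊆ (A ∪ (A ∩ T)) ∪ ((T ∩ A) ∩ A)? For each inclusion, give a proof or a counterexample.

Reverse inclusion. Let x ∈ A ∩ ((T ∩ A) ∪ T). Then x ∈ T ∩ A, from which x ∈ (A ∪ (A ∩ T)) ∪ ((T ∩ A) ∩ A).

Forward inclusion. This inclusion fails. Take T = ∅, A = {1}; then 1 ∈ (A ∪ (A ∩ T)) ∪ ((T ∩ A) ∩ A) but 1 ∉ A ∩ ((T ∩ A) ∪ T).

The sets are not equal: only the reverse inclusion holds.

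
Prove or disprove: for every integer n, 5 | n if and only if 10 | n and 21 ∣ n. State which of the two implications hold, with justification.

(⇒) fails; (⇐) holds.

(⇒) This fails: take n = 5. Certainly 5 ∣ 5, but 10 ∤ 5.

(⇐) Suppose 10 ∣ n and 21 ∣ n. Any common multiple of 10 and 21 is a multiple of their lcm; here gcd(10, 21) = 1, so lcm(10, 21) = 10·21 = 210, so 210 ∣ n. Since 5 ∣ 210, it follows that 5 ∣ n.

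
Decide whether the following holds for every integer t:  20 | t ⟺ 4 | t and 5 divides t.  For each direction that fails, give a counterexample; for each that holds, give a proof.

Both directions hold.

(⟹) If 20 ∣ t, write t = 20q. Since 20 = 5·4, t = 4·(5q), so 4 ∣ t; and since 20 = 4·5, t = 5·(4q), so 5 ∣ t.

(⟸) Suppose 4 ∣ t and 5 ∣ t. Any common multiple of 4 and 5 is a multiple of their lcm; here gcd(4, 5) = 1, so lcm(4, 5) = 4·5 = 20, so 20 ∣ t.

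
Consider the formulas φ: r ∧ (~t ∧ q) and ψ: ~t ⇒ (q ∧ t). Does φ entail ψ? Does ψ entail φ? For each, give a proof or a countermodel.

Both directions fail.

Forward direction. This fails. Under t = F, r = T, q = T, the left side is true but the right side is false.

Converse. This fails. Under t = T, r = F, q = F, the left side is false but the right side is true.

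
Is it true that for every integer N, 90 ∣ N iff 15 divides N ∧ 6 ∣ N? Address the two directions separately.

(⇒) holds; (⇐) fails.

[⇐] This fails: take N = 30. Both 15 ∣ 30 and 6 ∣ 30, yet 30 is not a multiple of 90 (since 30 = 0·90 + 30), so 90 ∤ 30.

[⇒] If 90 ∣ N, write N = 90q. Since 90 = 6·15, N = 15·(6q), so 15 ∣ N; and since 90 = 15·6, N = 6·(15q), so 6 ∣ N.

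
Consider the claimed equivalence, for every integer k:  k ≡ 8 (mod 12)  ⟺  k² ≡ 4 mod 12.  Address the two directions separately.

The forward direction holds; the converse fails.

(⟹) Suppose k ≡ 8 (mod 12). Write k = 12j + 8. Then (12j + 8)² = 144j² + 192j + 64 = 12(12j² + 16j + 5) + 4, so k² ≡ 4 (mod 12).

(⟸) This fails: take k = 2. Then 2² = 4 ≡ 4 (mod 12), yet 2 ≡ 2 (mod 12), not 8.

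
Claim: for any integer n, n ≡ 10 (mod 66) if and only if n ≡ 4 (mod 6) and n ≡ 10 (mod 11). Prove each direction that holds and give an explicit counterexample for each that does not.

Equivalent; both directions hold.

Forward direction. Suppose n ≡ 10 (mod 66); write n = 66j + 10. Since 6 ∣ 66, reducing mod 6 gives n ≡ 10 ≡ 4 (mod 6); since 11 ∣ 66, reducing mod 11 gives n ≡ 10 (mod 11).

Converse. If n ≡ 4 (mod 6) and n ≡ 10 (mod 11), then by the Chinese remainder theorem n ≡ 10 (mod 66). This is exactly n ≡ 10 (mod 66).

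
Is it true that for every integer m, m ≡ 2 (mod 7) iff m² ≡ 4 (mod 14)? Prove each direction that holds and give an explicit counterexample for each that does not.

Both directions fail.

(→) This fails: take m = 9. Then 9 ≡ 2 (mod 7), but 9² = 81 ≡ 11 (mod 14), not 4.

(←) This fails: take m = 12. Then 12² = 144 ≡ 4 (mod 14), yet 12 ≡ 5 (mod 7), not 2.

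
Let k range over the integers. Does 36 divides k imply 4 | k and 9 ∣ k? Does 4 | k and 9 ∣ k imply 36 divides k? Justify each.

(⟹) If 36 ∣ k, write k = 36q. Since 36 = 9·4, k = 4·(9q), so 4 ∣ k; and since 36 = 4·9, k = 9·(4q), so 9 ∣ k.

(⟸) Suppose 4 ∣ k and 9 ∣ k. Any common multiple of 4 and 9 is a multiple of their lcm; here gcd(4, 9) = 1, so lcm(4, 9) = 4·9 = 36, so 36 ∣ k.

The biconditional holds.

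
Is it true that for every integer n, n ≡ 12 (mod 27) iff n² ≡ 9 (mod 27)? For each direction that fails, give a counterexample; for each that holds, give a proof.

Forward direction. Suppose n ≡ 12 (mod 27). Write n = 27j + 12. Then (27j + 12)² = 729j² + 648j + 144 = 27(27j² + 24j + 5) + 9, so n² ≡ 9 (mod 27).

Converse. This fails: take n = 3. Then 3² = 9 ≡ 9 (mod 27), yet 3 ≡ 3 (mod 27), not 12.

Only the forward direction holds.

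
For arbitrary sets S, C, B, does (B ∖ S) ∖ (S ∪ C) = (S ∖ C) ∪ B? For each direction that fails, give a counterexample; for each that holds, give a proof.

(⊆) holds; (⊇) fails.

(⊆) Let x ∈ (B ∖ S) ∖ (S ∪ C). Then x ∈ B and x ∉ S, C, from which x ∈ (S ∖ C) ∪ B.

(⊇) This inclusion fails. Take S = {1}, C = ∅, B = ∅; then 1 ∈ (S ∖ C) ∪ B but 1 ∉ (B ∖ S) ∖ (S ∪ C).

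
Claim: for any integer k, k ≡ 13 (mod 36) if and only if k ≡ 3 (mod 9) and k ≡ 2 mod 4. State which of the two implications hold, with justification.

(⇒) fails and (⇐) fails.

(⟹) This fails: k = 13 gives 13 ≡ 13 (mod 36) but 13 ≡ 4 (mod 9), so the conjunction on the right does not hold.

(⟸) This fails: k = 30 satisfies both congruences on the right (30 ≡ 3 mod 9 and 30 ≡ 2 mod 4) yet 30 ≡ 30 (mod 36), not 13.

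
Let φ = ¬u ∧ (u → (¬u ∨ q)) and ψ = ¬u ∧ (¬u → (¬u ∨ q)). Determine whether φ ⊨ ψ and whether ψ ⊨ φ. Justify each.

Equivalent; both directions hold.

(⟹) Assume the antecedent. If q is true, the antecedent forces (q = T, u = F), and ¬u ∧ (¬u → (¬u ∨ q)) holds there. If q is false, the antecedent forces (q = F, u = F), and ¬u ∧ (¬u → (¬u ∨ q)) holds there. Either way ¬u ∧ (¬u → (¬u ∨ q)) holds.

(⟸) Assume the antecedent. If q is true, the antecedent forces (q = T, u = F), and ¬u ∧ (u → (¬u ∨ q)) holds there. If q is false, the antecedent forces (q = F, u = F), and ¬u ∧ (u → (¬u ∨ q)) holds there. Either way ¬u ∧ (u → (¬u ∨ q)) holds.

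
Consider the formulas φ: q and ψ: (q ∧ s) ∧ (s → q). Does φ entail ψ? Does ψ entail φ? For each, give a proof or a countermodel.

(⟹) This fails. Under q = T, s = F, the left side is true but the right side is false.

(⟸) Assume the antecedent. If q is true, q reduces to true regardless of the other variables. If q is false, the antecedent cannot hold. Either way q holds.

(⇒) fails; (⇐) holds.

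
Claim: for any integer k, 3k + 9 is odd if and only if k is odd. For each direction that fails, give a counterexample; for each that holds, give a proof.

Neither implication holds.

(⇒) This fails: k = 4 gives 3k + 9 = 21, which is odd, but 4 is even, not odd.

(⇐) This also fails: k = 1 is odd, but 3k + 9 = 12 is even, not odd.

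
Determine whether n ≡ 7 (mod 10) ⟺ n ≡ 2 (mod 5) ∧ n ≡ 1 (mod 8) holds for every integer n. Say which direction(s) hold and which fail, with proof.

Not equivalent: only (⇐) holds.

[⇐] If n ≡ 2 (mod 5) and n ≡ 1 (mod 8), then by the Chinese remainder theorem n ≡ 17 (mod 40). Since 17 ≡ 7 (mod 10) and 10 ∣ 40, we get n ≡ 7 (mod 10).

[⇒] This fails: n = 27 gives 27 ≡ 7 (mod 10) but 27 ≡ 3 (mod 8), so the conjunction on the right does not hold.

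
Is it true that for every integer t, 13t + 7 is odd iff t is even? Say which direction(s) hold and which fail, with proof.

Equivalent; both directions hold.

[⇒] Suppose 13t + 7 is odd. Since 13 is odd, 13t and t have the same parity, so 13t + 7 ≡ t + 7 (mod 2). As 7 is odd, 13t + 7 is odd exactly when t is even. Thus t is even.

[⇐] Conversely, suppose t is even; write t = 2j. Then 13t + 7 = 13·(2j) + 7 = 2·13j + 7, which is odd.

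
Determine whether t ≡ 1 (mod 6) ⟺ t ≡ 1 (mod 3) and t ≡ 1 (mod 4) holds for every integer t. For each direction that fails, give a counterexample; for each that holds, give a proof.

(→) This fails: t = 7 gives 7 ≡ 1 (mod 6) but 7 ≡ 3 (mod 4), so the conjunction on the right does not hold.

(←) Conversely, if t ≡ 1 (mod 3) and t ≡ 1 (mod 4), then by the Chinese remainder theorem t ≡ 1 (mod 12). Since 1 ≡ 1 (mod 6) and 6 ∣ 12, we get t ≡ 1 (mod 6).

Only the reverse direction holds.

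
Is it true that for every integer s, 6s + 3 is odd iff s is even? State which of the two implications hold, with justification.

Not equivalent: only (⇐) holds.

[⇐] Suppose s is even. Since 6 is even, 6s is even for every s, so 6s + 3 has the same parity as 3, which is odd. Hence 6s + 3 is odd.

[⇒] This fails: take s = 1. Then 6s + 3 = 9, which is odd, yet s = 1 is odd, not even.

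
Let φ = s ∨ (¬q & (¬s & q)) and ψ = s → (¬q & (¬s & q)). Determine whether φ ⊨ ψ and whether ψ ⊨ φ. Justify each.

Forward direction. This fails. Under s = T, q = F, the left side is true but the right side is false.

Converse. This fails. Under s = F, q = F, the left side is false but the right side is true.

Both directions fail.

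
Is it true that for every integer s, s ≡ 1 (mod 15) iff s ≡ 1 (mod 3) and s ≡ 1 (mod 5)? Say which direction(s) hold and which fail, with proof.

Both implications hold.

[⇐] If s ≡ 1 (mod 3) and s ≡ 1 (mod 5), then by the Chinese remainder theorem s ≡ 1 (mod 15). This is exactly s ≡ 1 (mod 15).

[⇒] Suppose s ≡ 1 (mod 15); write s = 15j + 1. Since 3 ∣ 15, reducing mod 3 gives s ≡ 1 (mod 3); since 5 ∣ 15, reducing mod 5 gives s ≡ 1 (mod 5).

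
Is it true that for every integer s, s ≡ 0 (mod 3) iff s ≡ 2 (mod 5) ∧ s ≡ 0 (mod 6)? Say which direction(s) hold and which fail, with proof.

Only the converse holds.

Forward direction. This fails: s = 0 gives 0 ≡ 0 (mod 3) but 0 ≡ 0 (mod 5), so the conjunction on the right does not hold.

Converse. If s ≡ 2 (mod 5) and s ≡ 0 (mod 6), then by the Chinese remainder theorem s ≡ 12 (mod 30). Since 12 ≡ 0 (mod 3) and 3 ∣ 30, we get s ≡ 0 (mod 3).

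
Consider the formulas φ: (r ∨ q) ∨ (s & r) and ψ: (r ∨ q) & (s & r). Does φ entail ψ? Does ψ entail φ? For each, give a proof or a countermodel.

Not equivalent: only (⇐) holds.

(⇒) This fails. Under r = T, q = F, s = F, the left side is true but the right side is false.

(⇐) Assume the antecedent. If r is true, (r ∨ q) ∨ (s & r) reduces to true regardless of the other variables. If r is false, the antecedent cannot hold. Either way (r ∨ q) ∨ (s & r) holds.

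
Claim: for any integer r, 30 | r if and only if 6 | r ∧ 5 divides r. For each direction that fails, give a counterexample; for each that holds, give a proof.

Both directions hold.

(⇒) If 30 ∣ r, write r = 30q. Since 30 = 5·6, r = 6·(5q), so 6 ∣ r; and since 30 = 6·5, r = 5·(6q), so 5 ∣ r.

(⇐) Suppose 6 ∣ r and 5 ∣ r. Any common multiple of 6 and 5 is a multiple of their lcm; here gcd(6, 5) = 1, so lcm(6, 5) = 6·5 = 30, so 30 ∣ r.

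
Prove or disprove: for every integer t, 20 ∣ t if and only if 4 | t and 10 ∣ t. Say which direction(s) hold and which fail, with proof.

Both implications hold.

(←) Suppose 4 ∣ t and 10 ∣ t. Any common multiple of 4 and 10 is a multiple of their lcm; here lcm(4, 10) = 4·10/gcd(4, 10) = 40/2 = 20, so 20 ∣ t.

(→) If 20 ∣ t, write t = 20q. Since 20 = 5·4, t = 4·(5q), so 4 ∣ t; and since 20 = 2·10, t = 10·(2q), so 10 ∣ t.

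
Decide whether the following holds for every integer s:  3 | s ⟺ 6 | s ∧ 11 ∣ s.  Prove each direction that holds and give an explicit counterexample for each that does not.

Forward direction. This fails: take s = 3. Certainly 3 ∣ 3, but 6 ∤ 3.

Converse. Suppose 6 ∣ s and 11 ∣ s. Any common multiple of 6 and 11 is a multiple of their lcm; here gcd(6, 11) = 1, so lcm(6, 11) = 6·11 = 66, so 66 ∣ s. Since 3 ∣ 66, it follows that 3 ∣ s.

Only the converse holds.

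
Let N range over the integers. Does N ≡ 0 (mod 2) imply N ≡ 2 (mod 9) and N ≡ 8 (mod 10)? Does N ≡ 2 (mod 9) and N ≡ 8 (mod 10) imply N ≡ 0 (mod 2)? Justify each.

(←) If N ≡ 2 (mod 9) and N ≡ 8 (mod 10), then by the Chinese remainder theorem N ≡ 38 (mod 90). Since 38 ≡ 0 (mod 2) and 2 ∣ 90, we get N ≡ 0 (mod 2).

(→) This fails: N = 0 gives 0 ≡ 0 (mod 2) but 0 ≡ 0 (mod 9), so the conjunction on the right does not hold.

Only the reverse direction holds.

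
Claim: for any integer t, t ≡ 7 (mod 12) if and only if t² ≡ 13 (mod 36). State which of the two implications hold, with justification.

Neither implication holds.

(⇒) This fails: take t = 19. Then 19 ≡ 7 (mod 12), but 19² = 361 ≡ 1 (mod 36), not 13.

(⇐) This fails: take t = 11. Then 11² = 121 ≡ 13 (mod 36), yet 11 ≡ 11 (mod 12), not 7.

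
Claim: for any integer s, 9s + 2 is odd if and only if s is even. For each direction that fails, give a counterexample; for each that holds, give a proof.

(⇒) This fails: s = 1 gives 9s + 2 = 11, which is odd, but 1 is odd, not even.

(⇐) This also fails: s = 4 is even, but 9s + 2 = 38 is even, not odd.

Both directions fail.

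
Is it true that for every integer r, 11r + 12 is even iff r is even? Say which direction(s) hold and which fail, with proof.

Equivalent; both directions hold.

(→) Suppose 11r + 12 is even. Since 11 is odd, 11r and r have the same parity, so 11r + 12 ≡ r + 12 (mod 2). As 12 is even, 11r + 12 is even exactly when r is even. Thus r is even.

(←) Conversely, suppose r is even; write r = 2j. Then 11r + 12 = 11·(2j) + 12 = 2·11j + 12, which is even.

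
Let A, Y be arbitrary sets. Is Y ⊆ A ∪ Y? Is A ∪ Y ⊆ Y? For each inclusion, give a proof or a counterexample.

Reverse inclusion. This inclusion fails. Take A = {1}, Y = ∅; then 1 ∈ A ∪ Y but 1 ∉ Y.

Forward inclusion. Let x ∈ Y. Then either x ∈ Y and x ∉ A; or x ∈ A ∩ Y. In each case x ∈ A ∪ Y, so Y ⊆ A ∪ Y.

The sets are not equal: only the forward inclusion holds.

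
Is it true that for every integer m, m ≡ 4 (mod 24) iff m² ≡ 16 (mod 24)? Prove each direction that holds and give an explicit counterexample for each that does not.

(⇐) This fails: take m = 8. Then 8² = 64 ≡ 16 (mod 24), yet 8 ≡ 8 (mod 24), not 4.

(⇒) Suppose m ≡ 4 (mod 24). Write m = 24j + 4. Then (24j + 4)² = 576j² + 192j + 16 = 24(24j² + 8j) + 16, so m² ≡ 16 (mod 24).

Only the forward direction holds.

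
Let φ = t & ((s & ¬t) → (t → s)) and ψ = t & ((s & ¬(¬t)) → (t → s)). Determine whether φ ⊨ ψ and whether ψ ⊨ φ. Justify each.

(⇒) Assume the antecedent. If t is true, t & ((s & ¬(¬t)) → (t → s)) reduces to true regardless of the other variables. If t is false, the antecedent cannot hold. Either way t & ((s & ¬(¬t)) → (t → s)) holds.

(⇐) Assume the antecedent. If t is true, t & ((s & ¬t) → (t → s)) reduces to true regardless of the other variables. If t is false, the antecedent cannot hold. Either way t & ((s & ¬t) → (t → s)) holds.

The biconditional holds.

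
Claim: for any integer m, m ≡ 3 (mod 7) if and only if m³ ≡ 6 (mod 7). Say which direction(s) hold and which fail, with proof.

Only the forward implication holds.

(→) Suppose m ≡ 3 (mod 7). Write m = 7j + 3. Then (7j + 3)³ = 343j³ + 441j² + 189j + 27 = 7(49j³ + 63j² + 27j + 3) + 6, so m³ ≡ 6 (mod 7).

(←) This fails: take m = 5. Then 5³ = 125 ≡ 6 (mod 7), yet 5 ≡ 5 (mod 7), not 3.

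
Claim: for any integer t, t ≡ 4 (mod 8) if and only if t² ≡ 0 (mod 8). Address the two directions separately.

Forward direction. Suppose t ≡ 4 (mod 8). Write t = 8j + 4. Then (8j + 4)² = 64j² + 64j + 16 = 8(8j² + 8j + 2) + 0, so t² ≡ 0 (mod 8).

Converse. This fails: take t = 0. Then 0² = 0 ≡ 0 (mod 8), yet 0 ≡ 0 (mod 8), not 4.

Only the forward implication holds.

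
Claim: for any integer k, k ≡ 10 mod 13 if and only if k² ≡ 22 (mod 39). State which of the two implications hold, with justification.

(⟹) This fails: take k = 36. Then 36 ≡ 10 (mod 13), but 36² = 1296 ≡ 9 (mod 39), not 22.

(⟸) This fails: take k = 16. Then 16² = 256 ≡ 22 (mod 39), yet 16 ≡ 3 (mod 13), not 10.

(⇒) fails and (⇐) fails.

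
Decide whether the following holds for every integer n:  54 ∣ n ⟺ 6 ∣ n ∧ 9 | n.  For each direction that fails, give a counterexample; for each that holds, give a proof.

(→) If 54 ∣ n, write n = 54q. Since 54 = 9·6, n = 6·(9q), so 6 ∣ n; and since 54 = 6·9, n = 9·(6q), so 9 ∣ n.

(←) This fails: take n = 18. Both 6 ∣ 18 and 9 ∣ 18, yet 18 is not a multiple of 54 (since 18 = 0·54 + 18), so 54 ∤ 18.

Only the forward direction holds.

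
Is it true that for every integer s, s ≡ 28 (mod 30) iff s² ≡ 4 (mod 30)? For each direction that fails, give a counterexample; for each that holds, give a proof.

[⇒] Suppose s ≡ 28 (mod 30). Write s = 30j + 28. Then (30j + 28)² = 900j² + 1680j + 784 = 30(30j² + 56j + 26) + 4, so s² ≡ 4 (mod 30).

[⇐] This fails: take s = 2. Then 2² = 4 ≡ 4 (mod 30), yet 2 ≡ 2 (mod 30), not 28.

The forward direction holds; the converse fails.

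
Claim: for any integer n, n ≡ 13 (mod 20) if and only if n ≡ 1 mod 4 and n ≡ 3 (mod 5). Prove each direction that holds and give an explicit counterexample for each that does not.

Both directions hold; the statement is true.

(⟹) Suppose n ≡ 13 (mod 20); write n = 20j + 13. Since 4 ∣ 20, reducing mod 4 gives n ≡ 13 ≡ 1 (mod 4); since 5 ∣ 20, reducing mod 5 gives n ≡ 13 ≡ 3 (mod 5).

(⟸) Conversely, if n ≡ 1 (mod 4) and n ≡ 3 (mod 5), then by the Chinese remainder theorem n ≡ 13 (mod 20). This is exactly n ≡ 13 (mod 20).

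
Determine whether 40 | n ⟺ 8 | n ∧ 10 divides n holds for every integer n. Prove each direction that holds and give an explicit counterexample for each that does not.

The biconditional holds.

(←) Suppose 8 ∣ n and 10 ∣ n. Any common multiple of 8 and 10 is a multiple of their lcm; here lcm(8, 10) = 8·10/gcd(8, 10) = 80/2 = 40, so 40 ∣ n.

(→) If 40 ∣ n, write n = 40q. Since 40 = 5·8, n = 8·(5q), so 8 ∣ n; and since 40 = 4·10, n = 10·(4q), so 10 ∣ n.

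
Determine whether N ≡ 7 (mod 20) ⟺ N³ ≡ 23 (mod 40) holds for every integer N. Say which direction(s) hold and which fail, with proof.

(⇒) This fails: take N = 27. Then 27 ≡ 7 (mod 20), but 27³ = 19683 ≡ 3 (mod 40), not 23.

(⇐) Conversely, the residues r modulo 40 with r³ ≡ 23 (mod 40) are exactly {7}, and each is ≡ 7 (mod 20).

The forward direction fails; the converse holds.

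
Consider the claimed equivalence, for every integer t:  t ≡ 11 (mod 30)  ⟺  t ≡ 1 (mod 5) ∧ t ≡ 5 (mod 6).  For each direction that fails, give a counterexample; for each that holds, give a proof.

The biconditional holds.

Forward direction. Suppose t ≡ 11 (mod 30); write t = 30j + 11. Since 5 ∣ 30, reducing mod 5 gives t ≡ 11 ≡ 1 (mod 5); since 6 ∣ 30, reducing mod 6 gives t ≡ 11 ≡ 5 (mod 6).

Converse. If t ≡ 1 (mod 5) and t ≡ 5 (mod 6), then by the Chinese remainder theorem t ≡ 11 (mod 30). This is exactly t ≡ 11 (mod 30).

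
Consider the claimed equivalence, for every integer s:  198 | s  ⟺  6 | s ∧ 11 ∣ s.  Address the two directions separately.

(→) If 198 ∣ s, write s = 198q. Since 198 = 33·6, s = 6·(33q), so 6 ∣ s; and since 198 = 18·11, s = 11·(18q), so 11 ∣ s.

(←) This fails: take s = 66. Both 6 ∣ 66 and 11 ∣ 66, yet 66 is not a multiple of 198 (since 66 = 0·198 + 66), so 198 ∤ 66.

The forward direction holds; the converse fails.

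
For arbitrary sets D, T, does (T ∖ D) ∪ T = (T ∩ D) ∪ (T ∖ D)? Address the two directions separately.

The two sets are equal.

Forward inclusion. Let x ∈ (T ∖ D) ∪ T. Then either x ∈ T and x ∉ D; or x ∈ D ∩ T. In each case x ∈ (T ∩ D) ∪ (T ∖ D), so (T ∖ D) ∪ T ⊆ (T ∩ D) ∪ (T ∖ D).

Reverse inclusion. Let x ∈ (T ∩ D) ∪ (T ∖ D). Then either x ∈ T and x ∉ D; or x ∈ D ∩ T. In each case x ∈ (T ∖ D) ∪ T, so (T ∩ D) ∪ (T ∖ D) ⊆ (T ∖ D) ∪ T.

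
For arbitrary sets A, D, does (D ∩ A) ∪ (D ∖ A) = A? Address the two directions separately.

(⊆) fails and (⊇) fails.

(⟹) This inclusion fails. Take A = ∅, D = {1}; then 1 ∈ (D ∩ A) ∪ (D ∖ A) but 1 ∉ A.

(⟸) This inclusion fails. Take A = {1}, D = ∅; then 1 ∈ A but 1 ∉ (D ∩ A) ∪ (D ∖ A).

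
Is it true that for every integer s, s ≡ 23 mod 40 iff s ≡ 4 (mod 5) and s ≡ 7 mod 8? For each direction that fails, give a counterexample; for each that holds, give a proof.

(⇒) fails and (⇐) fails.

Forward direction. This fails: s = 23 gives 23 ≡ 23 (mod 40) but 23 ≡ 3 (mod 5), so the conjunction on the right does not hold.

Converse. This fails: s = 39 satisfies both congruences on the right (39 ≡ 4 mod 5 and 39 ≡ 7 mod 8) yet 39 ≡ 39 (mod 40), not 23.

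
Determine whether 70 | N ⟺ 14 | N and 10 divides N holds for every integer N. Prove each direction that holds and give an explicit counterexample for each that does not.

Both directions hold; the statement is true.

(⇒) If 70 ∣ N, write N = 70q. Since 70 = 5·14, N = 14·(5q), so 14 ∣ N; and since 70 = 7·10, N = 10·(7q), so 10 ∣ N.

(⇐) Suppose 14 ∣ N and 10 ∣ N. Any common multiple of 14 and 10 is a multiple of their lcm; here lcm(14, 10) = 14·10/gcd(14, 10) = 140/2 = 70, so 70 ∣ N.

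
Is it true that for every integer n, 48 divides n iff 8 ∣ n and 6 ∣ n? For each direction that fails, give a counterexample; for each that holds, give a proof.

Only the forward implication holds.

Converse. This fails: take n = 24. Both 8 ∣ 24 and 6 ∣ 24, yet 24 is not a multiple of 48 (since 24 = 0·48 + 24), so 48 ∤ 24.

Forward direction. If 48 ∣ n, write n = 48q. Since 48 = 6·8, n = 8·(6q), so 8 ∣ n; and since 48 = 8·6, n = 6·(8q), so 6 ∣ n.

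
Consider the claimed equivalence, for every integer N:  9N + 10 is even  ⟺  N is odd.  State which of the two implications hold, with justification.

Neither direction holds.

[⇒] This fails: N = 6 gives 9N + 10 = 64, which is even, but 6 is even, not odd.

[⇐] This also fails: N = 1 is odd, but 9N + 10 = 19 is odd, not even.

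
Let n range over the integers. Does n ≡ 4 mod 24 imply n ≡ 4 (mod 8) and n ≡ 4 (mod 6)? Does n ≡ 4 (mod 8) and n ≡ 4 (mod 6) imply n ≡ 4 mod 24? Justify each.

Both directions hold; the statement is true.

Forward direction. Suppose n ≡ 4 (mod 24); write n = 24j + 4. Since 8 ∣ 24, reducing mod 8 gives n ≡ 4 (mod 8); since 6 ∣ 24, reducing mod 6 gives n ≡ 4 (mod 6).

Converse. If n ≡ 4 (mod 8) and n ≡ 4 (mod 6), then by the Chinese remainder theorem n ≡ 4 (mod 24). This is exactly n ≡ 4 (mod 24).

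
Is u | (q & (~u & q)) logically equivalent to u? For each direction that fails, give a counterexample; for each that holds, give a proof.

[⇒] This fails. Under q = T, u = F, the left side is true but the right side is false.

[⇐] Assume the antecedent. If q is true, u | (q & (~u & q)) reduces to true regardless of the other variables. If q is false, the antecedent forces (q = F, u = T), and u | (q & (~u & q)) holds there. Either way u | (q & (~u & q)) holds.

The forward direction fails; the converse holds.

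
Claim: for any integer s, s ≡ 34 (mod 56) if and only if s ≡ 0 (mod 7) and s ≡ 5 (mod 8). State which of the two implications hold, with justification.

Neither direction holds.

(⟹) This fails: s = 34 gives 34 ≡ 34 (mod 56) but 34 ≡ 6 (mod 7), so the conjunction on the right does not hold.

(⟸) This fails: s = 21 satisfies both congruences on the right (21 ≡ 0 mod 7 and 21 ≡ 5 mod 8) yet 21 ≡ 21 (mod 56), not 34.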